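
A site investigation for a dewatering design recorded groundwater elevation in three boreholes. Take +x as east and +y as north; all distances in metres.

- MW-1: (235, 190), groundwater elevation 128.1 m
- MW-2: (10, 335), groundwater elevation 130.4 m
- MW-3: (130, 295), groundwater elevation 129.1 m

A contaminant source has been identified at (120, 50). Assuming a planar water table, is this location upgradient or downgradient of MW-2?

downgradient

Taking MW-1 as reference: MW-2−MW-1 = (-225, 145, +2.3); MW-3−MW-1 = (-105, 105, +1.0).
Determinant of the coordinate differences = (-225)·105 − (-105)·145 = -8400.
∂h/∂x = [(+2.3)·105 − (+1.0)·145] / -8400 = -0.01149
∂h/∂y = [(-225)·(+1.0) − (-105)·(+2.3)] / -8400 = -0.001964
Head at (120, 50) = 128.1 + (-0.01149)·(-115) + (-0.001964)·(-140) = 129.70 m.
That is lower than the 130.4 m at MW-2, so the point is downgradient.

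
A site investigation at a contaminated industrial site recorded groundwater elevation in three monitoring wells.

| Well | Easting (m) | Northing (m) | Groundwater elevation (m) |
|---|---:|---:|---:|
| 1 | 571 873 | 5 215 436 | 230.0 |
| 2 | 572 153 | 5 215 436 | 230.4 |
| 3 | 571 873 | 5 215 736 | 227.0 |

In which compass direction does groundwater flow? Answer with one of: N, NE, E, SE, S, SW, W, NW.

N

∂h/∂x = (230.4 − 230.0) / (572153 − 571873) = +0.001429
∂h/∂y = (227.0 − 230.0) / (5215736 − 5215436) = -0.01000
Flow = −∇h = (-0.001429 east, +0.01000 north), which points north.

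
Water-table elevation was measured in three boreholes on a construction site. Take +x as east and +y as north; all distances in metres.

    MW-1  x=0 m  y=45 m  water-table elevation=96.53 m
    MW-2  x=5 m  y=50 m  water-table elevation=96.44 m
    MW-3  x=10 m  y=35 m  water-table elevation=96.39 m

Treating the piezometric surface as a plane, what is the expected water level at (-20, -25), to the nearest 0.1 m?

97.0 m

With h = a·x + b·y + c and MW-1 as origin, the differences give:
  5·a + 5·b = -0.09
  10·a + (-10)·b = -0.14
Eliminate b (×(-10) and ×5, subtract): -100·a = 1.600 → a = ∂h/∂x = -0.01600
Back-substitute: b = ∂h/∂y = -0.002000.
h(-20, -25) = 96.53 + (-0.01600)·(-20) + (-0.002000)·(-70) = 96.53 +0.320 +0.140 = 96.990 m.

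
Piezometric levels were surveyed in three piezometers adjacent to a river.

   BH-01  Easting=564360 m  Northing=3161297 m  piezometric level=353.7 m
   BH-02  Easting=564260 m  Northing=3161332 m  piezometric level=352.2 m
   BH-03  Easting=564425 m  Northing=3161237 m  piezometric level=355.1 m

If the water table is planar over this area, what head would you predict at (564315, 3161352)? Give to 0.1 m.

With h = a·x + b·y + c and BH-01 as origin, the differences give:
  (-100)·a + 35·b = -1.5
  65·a + (-60)·b = +1.4
Eliminate b (×(-60) and ×35, subtract): 3725·a = 41.00 → a = ∂h/∂x = +0.01101
Back-substitute: b = ∂h/∂y = -0.01141.
h(564315, 3161352) = 353.7 + (+0.01101)·(-45) + (-0.01141)·(55) = 353.7 -0.495 -0.628 = 352.577 m.

352.6 m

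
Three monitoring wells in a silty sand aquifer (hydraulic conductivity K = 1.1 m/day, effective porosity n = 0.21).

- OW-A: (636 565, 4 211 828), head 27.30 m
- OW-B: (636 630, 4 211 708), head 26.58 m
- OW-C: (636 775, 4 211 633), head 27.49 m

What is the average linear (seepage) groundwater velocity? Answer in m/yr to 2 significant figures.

35 m/yr

Differences from OW-A: to OW-B (Δx, Δy, Δh) = (65, -120, -0.72); to OW-C = (210, -195, +0.19).
Determinant of the coordinate differences = 65·(-195) − 210·(-120) = 12525.
∂h/∂x = [(-0.72)·(-195) − (+0.19)·(-120)] / 12525 = +0.01303
∂h/∂y = [65·(+0.19) − 210·(-0.72)] / 12525 = +0.01306
|∇h| = √(0.01303² + 0.01306²) = 0.01845
Seepage velocity v = K·i/n = 1.1 × 0.01845 / 0.21 = 0.09664 m/day = 35.3 m/yr.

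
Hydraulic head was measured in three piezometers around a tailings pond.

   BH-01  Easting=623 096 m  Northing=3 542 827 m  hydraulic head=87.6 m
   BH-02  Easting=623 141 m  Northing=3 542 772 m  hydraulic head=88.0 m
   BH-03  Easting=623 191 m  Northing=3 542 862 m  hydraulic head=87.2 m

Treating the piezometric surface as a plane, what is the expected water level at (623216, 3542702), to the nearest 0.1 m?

88.5 m

Taking BH-01 as reference: BH-02−BH-01 = (45, -55, +0.4); BH-03−BH-01 = (95, 35, -0.4).
Solve a·Δx + b·Δy = Δh: det = 45·35 − 95·(-55) = 6800.
∂h/∂x = [(+0.4)·35 − (-0.4)·(-55)] / 6800 = -0.001176
∂h/∂y = [45·(-0.4) − 95·(+0.4)] / 6800 = -0.008235
h(623216, 3542702) = 87.6 + (-0.001176)·(120) + (-0.008235)·(-125) = 87.6 -0.141 +1.029 = 88.488 m.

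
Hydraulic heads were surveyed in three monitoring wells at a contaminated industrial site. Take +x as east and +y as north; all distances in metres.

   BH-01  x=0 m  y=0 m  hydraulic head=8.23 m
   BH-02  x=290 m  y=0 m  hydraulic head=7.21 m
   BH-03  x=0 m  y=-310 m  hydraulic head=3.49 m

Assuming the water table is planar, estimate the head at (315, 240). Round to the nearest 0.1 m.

∂h/∂x = (7.21 − 8.23) / (290 − 0) = -0.003517
∂h/∂y = (3.49 − 8.23) / (-310 − 0) = +0.01529
h(315, 240) = 8.23 + (-0.003517)·(315) + (+0.01529)·(240) = 8.23 -1.108 +3.670 = 10.792 m.

10.8 m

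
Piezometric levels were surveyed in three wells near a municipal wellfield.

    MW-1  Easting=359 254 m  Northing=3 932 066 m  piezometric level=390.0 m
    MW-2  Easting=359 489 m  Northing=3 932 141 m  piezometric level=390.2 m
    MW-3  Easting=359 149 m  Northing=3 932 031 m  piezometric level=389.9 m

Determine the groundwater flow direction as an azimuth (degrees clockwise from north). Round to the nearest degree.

169°

Differences from MW-1: to MW-2 (Δx, Δy, Δh) = (235, 75, +0.2); to MW-3 = (-105, -35, -0.1).
Determinant of the coordinate differences = 235·(-35) − (-105)·75 = -350.
∂h/∂x = [(+0.2)·(-35) − (-0.1)·75] / -350 = -0.001429
∂h/∂y = [235·(-0.1) − (-105)·(+0.2)] / -350 = +0.007143
Flow direction (−∇h) has components (+0.001429 E, -0.007143 N).
Azimuth = atan2(E, N) = atan2(+0.001429, -0.007143) = 168.7° ≈ 169°.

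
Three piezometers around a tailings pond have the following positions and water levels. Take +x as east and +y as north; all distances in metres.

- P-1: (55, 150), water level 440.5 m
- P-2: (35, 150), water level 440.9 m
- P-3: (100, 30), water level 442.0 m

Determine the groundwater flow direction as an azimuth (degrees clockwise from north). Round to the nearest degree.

045°

With h = a·x + b·y + c and P-1 as origin, the differences give:
  (-20)·a + 0·b = +0.4
  45·a + (-120)·b = +1.5
Eliminate b (×(-120) and ×0, subtract): 2400·a = -48.00 → a = ∂h/∂x = -0.02000
Back-substitute: b = ∂h/∂y = -0.02000.
Flow direction (−∇h) has components (+0.02000 E, +0.02000 N).
Azimuth = atan2(E, N) = atan2(+0.02000, +0.02000) = 45.0° ≈ 045°.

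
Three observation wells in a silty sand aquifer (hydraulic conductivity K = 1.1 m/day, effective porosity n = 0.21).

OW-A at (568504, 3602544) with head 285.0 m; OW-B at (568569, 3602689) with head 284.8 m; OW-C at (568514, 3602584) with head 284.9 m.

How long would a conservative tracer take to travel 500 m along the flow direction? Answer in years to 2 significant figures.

With h = a·x + b·y + c and OW-A as origin, the differences give:
  65·a + 145·b = -0.2
  10·a + 40·b = -0.1
Eliminate b (×40 and ×145, subtract): 1150·a = 6.50 → a = ∂h/∂x = +0.005652
Back-substitute: b = ∂h/∂y = -0.003913.
|∇h| = √(0.005652² + -0.003913²) = 0.006874
Seepage velocity v = K·i/n = 1.1 × 0.006874 / 0.21 = 0.03601 m/day.
t = 500 / 0.03601 = 1.389e+04 days = 38 years.

38 years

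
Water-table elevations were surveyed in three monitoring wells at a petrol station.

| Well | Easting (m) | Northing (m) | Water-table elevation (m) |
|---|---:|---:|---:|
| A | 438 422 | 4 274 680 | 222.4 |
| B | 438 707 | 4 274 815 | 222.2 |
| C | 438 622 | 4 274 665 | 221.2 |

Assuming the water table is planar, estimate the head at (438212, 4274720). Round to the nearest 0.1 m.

223.9 m

With h = a·x + b·y + c and A as origin, the differences give:
  285·a + 135·b = -0.2
  200·a + (-15)·b = -1.2
Eliminate b (×(-15) and ×135, subtract): -31275·a = 165.00 → a = ∂h/∂x = -0.005276
Back-substitute: b = ∂h/∂y = +0.009656.
h(438212, 4274720) = 222.4 + (-0.005276)·(-210) + (+0.009656)·(40) = 222.4 +1.108 +0.386 = 223.894 m.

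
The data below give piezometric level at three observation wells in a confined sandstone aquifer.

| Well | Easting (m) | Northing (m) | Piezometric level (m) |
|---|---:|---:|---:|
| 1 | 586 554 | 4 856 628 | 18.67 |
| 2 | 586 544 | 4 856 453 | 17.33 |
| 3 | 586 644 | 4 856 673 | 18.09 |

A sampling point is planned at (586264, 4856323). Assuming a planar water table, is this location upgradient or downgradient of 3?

upgradient

With h = a·x + b·y + c and 1 as origin, the differences give:
  (-10)·a + (-175)·b = -1.34
  90·a + 45·b = -0.58
Eliminate b (×45 and ×(-175), subtract): 15300·a = -161.800 → a = ∂h/∂x = -0.01058
Back-substitute: b = ∂h/∂y = +0.008261.
Head at (586264, 4856323) = 18.67 + (-0.01058)·(-290) + (+0.008261)·(-305) = 19.22 m.
That is higher than the 18.09 m at 3, so the point is upgradient.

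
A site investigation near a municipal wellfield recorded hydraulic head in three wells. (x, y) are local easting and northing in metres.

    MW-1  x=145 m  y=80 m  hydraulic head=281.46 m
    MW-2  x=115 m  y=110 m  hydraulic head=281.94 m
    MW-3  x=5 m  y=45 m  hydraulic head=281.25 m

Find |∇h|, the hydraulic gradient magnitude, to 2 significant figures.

Differences from MW-1: to MW-2 (Δx, Δy, Δh) = (-30, 30, +0.48); to MW-3 = (-140, -35, -0.21).
Solve a·Δx + b·Δy = Δh: det = (-30)·(-35) − (-140)·30 = 5250.
∂h/∂x = [(+0.48)·(-35) − (-0.21)·30] / 5250 = -0.002000
∂h/∂y = [(-30)·(-0.21) − (-140)·(+0.48)] / 5250 = +0.01400
|∇h| = √(-0.002000² + 0.01400²) = 0.01414

0.014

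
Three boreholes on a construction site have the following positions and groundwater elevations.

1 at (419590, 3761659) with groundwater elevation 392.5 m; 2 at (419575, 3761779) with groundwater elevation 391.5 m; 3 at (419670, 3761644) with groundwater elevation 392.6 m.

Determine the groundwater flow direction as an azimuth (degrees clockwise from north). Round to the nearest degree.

002°

With h = a·x + b·y + c and 1 as origin, the differences give:
  (-15)·a + 120·b = -1.0
  80·a + (-15)·b = +0.1
Eliminate b (×(-15) and ×120, subtract): -9375·a = 3.00 → a = ∂h/∂x = -0.0003200
Back-substitute: b = ∂h/∂y = -0.008373.
Flow direction (−∇h) has components (+0.0003200 E, +0.008373 N).
Azimuth = atan2(E, N) = atan2(+0.0003200, +0.008373) = 2.2° ≈ 002°.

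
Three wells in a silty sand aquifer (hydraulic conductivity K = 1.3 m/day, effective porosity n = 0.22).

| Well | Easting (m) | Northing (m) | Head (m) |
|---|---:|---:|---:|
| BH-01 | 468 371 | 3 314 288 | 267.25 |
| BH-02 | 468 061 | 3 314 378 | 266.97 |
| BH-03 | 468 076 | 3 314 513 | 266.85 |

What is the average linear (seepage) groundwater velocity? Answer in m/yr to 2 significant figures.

2.5 m/yr

Three-point gradient (reference BH-01): Δ to BH-02 = (-310, 90, -0.28), Δ to BH-03 = (-295, 225, -0.40).
∂h/∂x = +0.0006250, ∂h/∂y = -0.0009583 (det = -43200).
|∇h| = √(0.0006250² + -0.0009583²) = 0.001144
Seepage velocity v = K·i/n = 1.3 × 0.001144 / 0.22 = 0.00676 m/day = 2.469 m/yr.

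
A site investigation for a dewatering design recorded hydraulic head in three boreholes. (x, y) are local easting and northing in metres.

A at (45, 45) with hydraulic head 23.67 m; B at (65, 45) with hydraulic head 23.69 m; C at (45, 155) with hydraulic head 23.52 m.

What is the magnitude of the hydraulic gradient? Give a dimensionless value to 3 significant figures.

0.00169

Differences from A: to B (Δx, Δy, Δh) = (20, 0, +0.02); to C = (0, 110, -0.15).
Solve a·Δx + b·Δy = Δh: det = 20·110 − 0·0 = 2200.
∂h/∂x = [(+0.02)·110 − (-0.15)·0] / 2200 = +0.0010000
∂h/∂y = [20·(-0.15) − 0·(+0.02)] / 2200 = -0.001364
|∇h| = √(0.0010000² + -0.001364²) = 0.001691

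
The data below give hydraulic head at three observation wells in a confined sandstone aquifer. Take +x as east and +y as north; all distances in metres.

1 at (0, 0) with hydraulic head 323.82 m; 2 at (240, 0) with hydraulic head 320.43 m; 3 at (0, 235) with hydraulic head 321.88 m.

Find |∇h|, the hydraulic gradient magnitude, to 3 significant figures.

0.0164

∂h/∂x = (320.43 − 323.82) / (240 − 0) = -0.01412
∂h/∂y = (321.88 − 323.82) / (235 − 0) = -0.008255
|∇h| = √(-0.01412² + -0.008255²) = 0.01636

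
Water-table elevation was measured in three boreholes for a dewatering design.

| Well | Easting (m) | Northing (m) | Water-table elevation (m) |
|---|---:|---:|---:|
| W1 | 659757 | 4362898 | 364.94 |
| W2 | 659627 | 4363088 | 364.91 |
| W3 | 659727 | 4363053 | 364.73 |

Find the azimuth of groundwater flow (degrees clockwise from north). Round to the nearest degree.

053°

Three-point gradient (reference W1): Δ to W2 = (-130, 190, -0.03), Δ to W3 = (-30, 155, -0.21).
∂h/∂x = -0.002439, ∂h/∂y = -0.001827 (det = -14450).
Flow direction (−∇h) has components (+0.002439 E, +0.001827 N).
Azimuth = atan2(E, N) = atan2(+0.002439, +0.001827) = 53.2° ≈ 053°.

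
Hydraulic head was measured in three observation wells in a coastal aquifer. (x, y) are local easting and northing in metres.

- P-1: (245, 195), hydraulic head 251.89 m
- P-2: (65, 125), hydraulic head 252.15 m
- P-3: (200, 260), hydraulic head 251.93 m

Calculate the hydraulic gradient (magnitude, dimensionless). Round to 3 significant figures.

0.00136

With h = a·x + b·y + c and P-1 as origin, the differences give:
  (-180)·a + (-70)·b = +0.26
  (-45)·a + 65·b = +0.04
Eliminate b (×65 and ×(-70), subtract): -14850·a = 19.700 → a = ∂h/∂x = -0.001327
Back-substitute: b = ∂h/∂y = -0.0003030.
|∇h| = √(-0.001327² + -0.0003030²) = 0.001361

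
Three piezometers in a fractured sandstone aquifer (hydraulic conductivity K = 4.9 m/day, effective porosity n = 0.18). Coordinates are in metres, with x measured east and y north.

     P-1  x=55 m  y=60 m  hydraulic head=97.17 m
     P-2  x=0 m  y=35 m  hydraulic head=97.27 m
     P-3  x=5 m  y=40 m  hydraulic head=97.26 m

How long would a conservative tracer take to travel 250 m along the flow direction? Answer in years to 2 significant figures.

15 years

Taking P-1 as reference: P-2−P-1 = (-55, -25, +0.10); P-3−P-1 = (-50, -20, +0.09).
Solve a·Δx + b·Δy = Δh: det = (-55)·(-20) − (-50)·(-25) = -150.
∂h/∂x = [(+0.10)·(-20) − (+0.09)·(-25)] / -150 = -0.001667
∂h/∂y = [(-55)·(+0.09) − (-50)·(+0.10)] / -150 = -0.0003333
|∇h| = √(-0.001667² + -0.0003333²) = 0.0017
Seepage velocity v = K·i/n = 4.9 × 0.0017 / 0.18 = 0.04628 m/day.
t = 250 / 0.04628 = 5402 days = 14.8 years.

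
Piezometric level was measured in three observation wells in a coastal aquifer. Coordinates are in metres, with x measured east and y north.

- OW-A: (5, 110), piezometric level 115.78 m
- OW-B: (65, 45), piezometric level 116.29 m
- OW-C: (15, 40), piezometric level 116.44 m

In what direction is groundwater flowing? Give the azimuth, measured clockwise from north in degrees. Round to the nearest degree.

Three-point gradient (reference OW-A): Δ to OW-B = (60, -65, +0.51), Δ to OW-C = (10, -70, +0.66).
∂h/∂x = -0.002028, ∂h/∂y = -0.009718 (det = -3550).
Flow direction (−∇h) has components (+0.002028 E, +0.009718 N).
Azimuth = atan2(E, N) = atan2(+0.002028, +0.009718) = 11.8° ≈ 012°.

012°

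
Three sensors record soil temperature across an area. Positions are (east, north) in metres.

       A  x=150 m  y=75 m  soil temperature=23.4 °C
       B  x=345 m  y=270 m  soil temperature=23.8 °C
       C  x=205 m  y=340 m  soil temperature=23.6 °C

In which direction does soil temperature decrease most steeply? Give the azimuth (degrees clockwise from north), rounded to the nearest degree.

Differences from A: to B (Δx, Δy, Δh) = (195, 195, +0.4); to C = (55, 265, +0.2).
Determinant of the coordinate differences = 195·265 − 55·195 = 40950.
∂T/∂x = [(+0.4)·265 − (+0.2)·195] / 40950 = +0.001636
∂T/∂y = [195·(+0.2) − 55·(+0.4)] / 40950 = +0.0004151
Steepest decrease is along −∇f: components (-0.001636 E, -0.0004151 N).
Azimuth = atan2(-0.001636, -0.0004151) = 255.8° ≈ 256°.

256°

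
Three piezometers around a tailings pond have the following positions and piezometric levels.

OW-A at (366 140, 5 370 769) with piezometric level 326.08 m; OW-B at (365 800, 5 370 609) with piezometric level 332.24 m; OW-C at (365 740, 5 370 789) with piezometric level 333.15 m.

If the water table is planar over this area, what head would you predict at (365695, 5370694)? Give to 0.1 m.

Differences from OW-A: to OW-B (Δx, Δy, Δh) = (-340, -160, +6.16); to OW-C = (-400, 20, +7.07).
Solve a·Δx + b·Δy = Δh: det = (-340)·20 − (-400)·(-160) = -70800.
∂h/∂x = [(+6.16)·20 − (+7.07)·(-160)] / -70800 = -0.01772
∂h/∂y = [(-340)·(+7.07) − (-400)·(+6.16)] / -70800 = -0.0008503
h(365695, 5370694) = 326.08 + (-0.01772)·(-445) + (-0.0008503)·(-75) = 326.08 +7.884 +0.064 = 334.028 m.

334.0 m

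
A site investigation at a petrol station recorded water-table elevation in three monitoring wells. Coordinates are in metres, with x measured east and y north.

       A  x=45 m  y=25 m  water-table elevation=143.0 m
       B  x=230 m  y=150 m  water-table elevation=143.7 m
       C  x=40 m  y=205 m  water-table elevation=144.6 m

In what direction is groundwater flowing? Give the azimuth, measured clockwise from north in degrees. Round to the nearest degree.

With h = a·x + b·y + c and A as origin, the differences give:
  185·a + 125·b = +0.7
  (-5)·a + 180·b = +1.6
Eliminate b (×180 and ×125, subtract): 33925·a = -74.00 → a = ∂h/∂x = -0.002181
Back-substitute: b = ∂h/∂y = +0.008828.
Flow direction (−∇h) has components (+0.002181 E, -0.008828 N).
Azimuth = atan2(E, N) = atan2(+0.002181, -0.008828) = 166.1° ≈ 166°.

166°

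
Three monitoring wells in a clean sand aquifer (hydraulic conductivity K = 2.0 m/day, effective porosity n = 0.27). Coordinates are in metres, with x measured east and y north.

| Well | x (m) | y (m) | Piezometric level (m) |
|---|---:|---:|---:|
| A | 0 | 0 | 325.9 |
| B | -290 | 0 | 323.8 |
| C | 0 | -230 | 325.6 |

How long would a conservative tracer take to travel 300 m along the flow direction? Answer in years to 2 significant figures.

∂h/∂x = (323.8 − 325.9) / (-290 − 0) = +0.007241
∂h/∂y = (325.6 − 325.9) / (-230 − 0) = +0.001304
|∇h| = √(0.007241² + 0.001304²) = 0.007357
Seepage velocity v = K·i/n = 2.0 × 0.007357 / 0.27 = 0.0545 m/day.
t = 300 / 0.0545 = 5505 days = 15.1 years.

15 years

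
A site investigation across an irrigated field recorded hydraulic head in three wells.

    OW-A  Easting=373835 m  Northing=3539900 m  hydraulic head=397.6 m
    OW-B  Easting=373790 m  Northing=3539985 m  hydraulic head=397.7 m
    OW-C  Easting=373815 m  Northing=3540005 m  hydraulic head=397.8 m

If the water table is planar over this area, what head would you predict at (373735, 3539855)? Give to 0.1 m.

397.3 m

Taking OW-A as reference: OW-B−OW-A = (-45, 85, +0.1); OW-C−OW-A = (-20, 105, +0.2).
Determinant of the coordinate differences = (-45)·105 − (-20)·85 = -3025.
∂h/∂x = [(+0.1)·105 − (+0.2)·85] / -3025 = +0.002149
∂h/∂y = [(-45)·(+0.2) − (-20)·(+0.1)] / -3025 = +0.002314
h(373735, 3539855) = 397.6 + (+0.002149)·(-100) + (+0.002314)·(-45) = 397.6 -0.215 -0.104 = 397.281 m.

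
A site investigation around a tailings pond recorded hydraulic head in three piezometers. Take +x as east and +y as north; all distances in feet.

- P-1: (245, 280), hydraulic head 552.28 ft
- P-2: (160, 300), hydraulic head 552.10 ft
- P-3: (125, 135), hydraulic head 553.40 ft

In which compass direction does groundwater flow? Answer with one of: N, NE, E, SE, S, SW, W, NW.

Taking P-1 as reference: P-2−P-1 = (-85, 20, -0.18); P-3−P-1 = (-120, -145, +1.12).
Solve a·Δx + b·Δy = Δh: det = (-85)·(-145) − (-120)·20 = 14725.
∂h/∂x = [(-0.18)·(-145) − (+1.12)·20] / 14725 = +0.0002513
∂h/∂y = [(-85)·(+1.12) − (-120)·(-0.18)] / 14725 = -0.007932
Flow = −∇h = (-0.0002513 east, +0.007932 north), which points north.

N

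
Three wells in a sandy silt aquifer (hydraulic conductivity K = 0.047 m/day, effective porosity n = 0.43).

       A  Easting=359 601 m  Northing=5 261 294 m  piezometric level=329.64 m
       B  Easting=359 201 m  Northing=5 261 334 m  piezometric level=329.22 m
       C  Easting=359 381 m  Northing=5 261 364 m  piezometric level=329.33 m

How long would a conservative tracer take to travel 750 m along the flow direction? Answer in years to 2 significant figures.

With h = a·x + b·y + c and A as origin, the differences give:
  (-400)·a + 40·b = -0.42
  (-220)·a + 70·b = -0.31
Eliminate b (×70 and ×40, subtract): -19200·a = -17.000 → a = ∂h/∂x = +0.0008854
Back-substitute: b = ∂h/∂y = -0.001646.
|∇h| = √(0.0008854² + -0.001646²) = 0.001869
Seepage velocity v = K·i/n = 0.047 × 0.001869 / 0.43 = 0.0002043 m/day.
t = 750 / 0.0002043 = 3.671e+06 days = 1.01e+04 years.

10000 years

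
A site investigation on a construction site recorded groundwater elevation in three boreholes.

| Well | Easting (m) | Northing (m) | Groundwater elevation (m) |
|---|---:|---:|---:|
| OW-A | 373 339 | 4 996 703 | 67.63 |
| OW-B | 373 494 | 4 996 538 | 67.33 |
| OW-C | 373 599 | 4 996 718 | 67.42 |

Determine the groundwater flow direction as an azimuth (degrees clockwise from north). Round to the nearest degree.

Taking OW-A as reference: OW-B−OW-A = (155, -165, -0.30); OW-C−OW-A = (260, 15, -0.21).
Solve a·Δx + b·Δy = Δh: det = 155·15 − 260·(-165) = 45225.
∂h/∂x = [(-0.30)·15 − (-0.21)·(-165)] / 45225 = -0.0008657
∂h/∂y = [155·(-0.21) − 260·(-0.30)] / 45225 = +0.001005
Flow direction (−∇h) has components (+0.0008657 E, -0.001005 N).
Azimuth = atan2(E, N) = atan2(+0.0008657, -0.001005) = 139.3° ≈ 139°.

139°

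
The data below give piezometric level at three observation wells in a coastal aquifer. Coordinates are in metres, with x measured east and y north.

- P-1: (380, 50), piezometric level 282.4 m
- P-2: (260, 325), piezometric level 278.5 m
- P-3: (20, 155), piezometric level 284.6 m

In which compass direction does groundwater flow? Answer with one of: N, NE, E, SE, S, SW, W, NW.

NE

Taking P-1 as reference: P-2−P-1 = (-120, 275, -3.9); P-3−P-1 = (-360, 105, +2.2).
Solve a·Δx + b·Δy = Δh: det = (-120)·105 − (-360)·275 = 86400.
∂h/∂x = [(-3.9)·105 − (+2.2)·275] / 86400 = -0.01174
∂h/∂y = [(-120)·(+2.2) − (-360)·(-3.9)] / 86400 = -0.01931
Flow = −∇h = (+0.01174 east, +0.01931 north), which points northeast.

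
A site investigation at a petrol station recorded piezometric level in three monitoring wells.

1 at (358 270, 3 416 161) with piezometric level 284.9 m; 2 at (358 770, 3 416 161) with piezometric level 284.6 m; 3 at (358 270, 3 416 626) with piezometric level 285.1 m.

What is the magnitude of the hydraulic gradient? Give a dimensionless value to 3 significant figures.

0.000738

∂h/∂x = (284.6 − 284.9) / (358770 − 358270) = -0.0006000
∂h/∂y = (285.1 − 284.9) / (3416626 − 3416161) = +0.0004301
|∇h| = √(-0.0006000² + 0.0004301²) = 0.0007382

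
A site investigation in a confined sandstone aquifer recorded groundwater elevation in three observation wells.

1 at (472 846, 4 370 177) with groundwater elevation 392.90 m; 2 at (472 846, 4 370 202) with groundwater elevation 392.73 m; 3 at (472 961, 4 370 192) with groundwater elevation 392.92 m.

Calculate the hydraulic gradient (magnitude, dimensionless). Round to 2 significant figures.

Three-point gradient (reference 1): Δ to 2 = (0, 25, -0.17), Δ to 3 = (115, 15, +0.02).
∂h/∂x = +0.001061, ∂h/∂y = -0.006800 (det = -2875).
|∇h| = √(0.001061² + -0.006800²) = 0.006882

0.0069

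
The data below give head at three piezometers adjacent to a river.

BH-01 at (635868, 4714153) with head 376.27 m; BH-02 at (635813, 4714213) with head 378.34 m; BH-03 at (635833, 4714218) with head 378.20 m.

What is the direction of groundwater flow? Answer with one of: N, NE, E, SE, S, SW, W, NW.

Taking BH-01 as reference: BH-02−BH-01 = (-55, 60, +2.07); BH-03−BH-01 = (-35, 65, +1.93).
Solve a·Δx + b·Δy = Δh: det = (-55)·65 − (-35)·60 = -1475.
∂h/∂x = [(+2.07)·65 − (+1.93)·60] / -1475 = -0.01271
∂h/∂y = [(-55)·(+1.93) − (-35)·(+2.07)] / -1475 = +0.02285
Flow = −∇h = (+0.01271 east, -0.02285 north), which points southeast.

SE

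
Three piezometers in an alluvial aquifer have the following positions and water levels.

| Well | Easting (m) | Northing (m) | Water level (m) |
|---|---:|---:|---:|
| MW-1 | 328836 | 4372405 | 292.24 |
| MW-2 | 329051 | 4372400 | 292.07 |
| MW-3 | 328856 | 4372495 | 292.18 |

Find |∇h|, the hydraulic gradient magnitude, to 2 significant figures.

Taking MW-1 as reference: MW-2−MW-1 = (215, -5, -0.17); MW-3−MW-1 = (20, 90, -0.06).
Solve a·Δx + b·Δy = Δh: det = 215·90 − 20·(-5) = 19450.
∂h/∂x = [(-0.17)·90 − (-0.06)·(-5)] / 19450 = -0.0008021
∂h/∂y = [215·(-0.06) − 20·(-0.17)] / 19450 = -0.0004884
|∇h| = √(-0.0008021² + -0.0004884²) = 0.0009391

0.00094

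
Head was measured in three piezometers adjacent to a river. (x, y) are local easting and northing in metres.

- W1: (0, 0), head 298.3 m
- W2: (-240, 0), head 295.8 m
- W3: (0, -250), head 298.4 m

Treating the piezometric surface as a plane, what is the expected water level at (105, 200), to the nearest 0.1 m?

299.3 m

∂h/∂x = (295.8 − 298.3) / (-240 − 0) = +0.01042
∂h/∂y = (298.4 − 298.3) / (-250 − 0) = -0.0004000
h(105, 200) = 298.3 + (+0.01042)·(105) + (-0.0004000)·(200) = 298.3 +1.094 -0.080 = 299.314 m.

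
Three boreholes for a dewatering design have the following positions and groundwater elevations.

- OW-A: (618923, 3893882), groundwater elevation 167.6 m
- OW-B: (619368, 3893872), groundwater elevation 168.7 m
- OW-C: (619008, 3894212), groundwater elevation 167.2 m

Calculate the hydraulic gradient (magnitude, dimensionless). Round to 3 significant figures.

0.00305

Three-point gradient (reference OW-A): Δ to OW-B = (445, -10, +1.1), Δ to OW-C = (85, 330, -0.4).
∂h/∂x = +0.002431, ∂h/∂y = -0.001838 (det = 147700).
|∇h| = √(0.002431² + -0.001838²) = 0.003048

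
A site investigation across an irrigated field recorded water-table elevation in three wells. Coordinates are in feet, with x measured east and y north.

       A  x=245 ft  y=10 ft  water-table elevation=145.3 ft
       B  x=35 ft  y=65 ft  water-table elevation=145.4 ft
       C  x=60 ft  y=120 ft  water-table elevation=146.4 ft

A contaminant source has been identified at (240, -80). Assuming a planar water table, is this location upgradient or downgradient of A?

Taking A as reference: B−A = (-210, 55, +0.1); C−A = (-185, 110, +1.1).
Determinant of the coordinate differences = (-210)·110 − (-185)·55 = -12925.
∂h/∂x = [(+0.1)·110 − (+1.1)·55] / -12925 = +0.003830
∂h/∂y = [(-210)·(+1.1) − (-185)·(+0.1)] / -12925 = +0.01644
Head at (240, -80) = 145.3 + (+0.003830)·(-5) + (+0.01644)·(-90) = 143.80 ft.
That is lower than the 145.3 ft at A, so the point is downgradient.

downgradient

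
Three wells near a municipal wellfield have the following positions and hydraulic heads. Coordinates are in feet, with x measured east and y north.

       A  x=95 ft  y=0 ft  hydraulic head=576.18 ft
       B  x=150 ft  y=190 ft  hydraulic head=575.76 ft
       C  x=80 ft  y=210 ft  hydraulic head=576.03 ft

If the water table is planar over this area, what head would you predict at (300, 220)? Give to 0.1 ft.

Three-point gradient (reference A): Δ to B = (55, 190, -0.42), Δ to C = (-15, 210, -0.15).
∂h/∂x = -0.004146, ∂h/∂y = -0.001010 (det = 14400).
h(300, 220) = 576.18 + (-0.004146)·(205) + (-0.001010)·(220) = 576.18 -0.850 -0.222 = 575.108 ft.

575.1 ft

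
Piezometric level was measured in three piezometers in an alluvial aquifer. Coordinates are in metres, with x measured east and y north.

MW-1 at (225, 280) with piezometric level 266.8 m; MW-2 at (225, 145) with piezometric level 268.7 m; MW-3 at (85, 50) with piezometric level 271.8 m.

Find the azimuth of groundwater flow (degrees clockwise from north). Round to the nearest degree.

Taking MW-1 as reference: MW-2−MW-1 = (0, -135, +1.9); MW-3−MW-1 = (-140, -230, +5.0).
Solve a·Δx + b·Δy = Δh: det = 0·(-230) − (-140)·(-135) = -18900.
∂h/∂x = [(+1.9)·(-230) − (+5.0)·(-135)] / -18900 = -0.01259
∂h/∂y = [0·(+5.0) − (-140)·(+1.9)] / -18900 = -0.01407
Flow direction (−∇h) has components (+0.01259 E, +0.01407 N).
Azimuth = atan2(E, N) = atan2(+0.01259, +0.01407) = 41.8° ≈ 042°.

042°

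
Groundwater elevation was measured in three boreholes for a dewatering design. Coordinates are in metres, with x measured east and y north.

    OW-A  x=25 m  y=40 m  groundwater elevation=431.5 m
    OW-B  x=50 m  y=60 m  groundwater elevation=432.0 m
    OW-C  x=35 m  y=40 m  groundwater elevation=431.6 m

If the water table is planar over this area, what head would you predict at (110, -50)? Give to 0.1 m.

431.2 m

Taking OW-A as reference: OW-B−OW-A = (25, 20, +0.5); OW-C−OW-A = (10, 0, +0.1).
Solve a·Δx + b·Δy = Δh: det = 25·0 − 10·20 = -200.
∂h/∂x = [(+0.5)·0 − (+0.1)·20] / -200 = +0.01000
∂h/∂y = [25·(+0.1) − 10·(+0.5)] / -200 = +0.01250
h(110, -50) = 431.5 + (+0.01000)·(85) + (+0.01250)·(-90) = 431.5 +0.850 -1.125 = 431.225 m.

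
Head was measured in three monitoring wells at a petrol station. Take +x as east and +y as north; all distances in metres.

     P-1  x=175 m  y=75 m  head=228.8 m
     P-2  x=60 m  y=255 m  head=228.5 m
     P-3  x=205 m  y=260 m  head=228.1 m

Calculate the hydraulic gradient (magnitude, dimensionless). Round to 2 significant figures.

Taking P-1 as reference: P-2−P-1 = (-115, 180, -0.3); P-3−P-1 = (30, 185, -0.7).
Determinant of the coordinate differences = (-115)·185 − 30·180 = -26675.
∂h/∂x = [(-0.3)·185 − (-0.7)·180] / -26675 = -0.002643
∂h/∂y = [(-115)·(-0.7) − 30·(-0.3)] / -26675 = -0.003355
|∇h| = √(-0.002643² + -0.003355²) = 0.004271

0.0043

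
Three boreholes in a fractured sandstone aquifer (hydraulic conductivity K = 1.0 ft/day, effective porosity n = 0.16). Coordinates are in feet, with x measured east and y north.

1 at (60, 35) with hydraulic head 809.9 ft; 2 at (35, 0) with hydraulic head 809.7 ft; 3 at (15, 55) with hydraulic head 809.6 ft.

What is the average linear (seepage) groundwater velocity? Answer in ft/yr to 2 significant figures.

Differences from 1: to 2 (Δx, Δy, Δh) = (-25, -35, -0.2); to 3 = (-45, 20, -0.3).
Solve a·Δx + b·Δy = Δh: det = (-25)·20 − (-45)·(-35) = -2075.
∂h/∂x = [(-0.2)·20 − (-0.3)·(-35)] / -2075 = +0.006988
∂h/∂y = [(-25)·(-0.3) − (-45)·(-0.2)] / -2075 = +0.0007229
|∇h| = √(0.006988² + 0.0007229²) = 0.007025
Seepage velocity v = K·i/n = 1.0 × 0.007025 / 0.16 = 0.04391 ft/day = 16.04 ft/yr.

16 ft/yr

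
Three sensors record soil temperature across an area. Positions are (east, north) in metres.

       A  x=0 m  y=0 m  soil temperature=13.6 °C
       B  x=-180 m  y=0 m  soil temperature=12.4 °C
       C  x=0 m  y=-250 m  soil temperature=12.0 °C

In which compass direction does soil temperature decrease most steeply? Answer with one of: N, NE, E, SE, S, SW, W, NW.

SW

∂T/∂x = (12.4 − 13.6) / (-180 − 0) = +0.006667
∂T/∂y = (12.0 − 13.6) / (-250 − 0) = +0.006400
Steepest decrease is along −∇f = (-0.006667 E, -0.006400 N) → southwest.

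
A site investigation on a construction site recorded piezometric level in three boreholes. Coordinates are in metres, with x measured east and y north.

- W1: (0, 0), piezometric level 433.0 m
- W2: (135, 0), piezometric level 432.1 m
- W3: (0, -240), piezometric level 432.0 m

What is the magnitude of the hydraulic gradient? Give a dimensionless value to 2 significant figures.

0.0079

∂h/∂x = (432.1 − 433.0) / (135 − 0) = -0.006667
∂h/∂y = (432.0 − 433.0) / (-240 − 0) = +0.004167
|∇h| = √(-0.006667² + 0.004167²) = 0.007862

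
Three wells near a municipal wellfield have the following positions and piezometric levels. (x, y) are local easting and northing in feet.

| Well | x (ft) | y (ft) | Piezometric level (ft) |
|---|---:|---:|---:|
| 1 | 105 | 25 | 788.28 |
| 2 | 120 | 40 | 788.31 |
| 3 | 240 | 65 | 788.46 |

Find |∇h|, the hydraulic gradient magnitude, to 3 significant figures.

0.00142

With h = a·x + b·y + c and 1 as origin, the differences give:
  15·a + 15·b = +0.03
  135·a + 40·b = +0.18
Eliminate b (×40 and ×15, subtract): -1425·a = -1.500 → a = ∂h/∂x = +0.001053
Back-substitute: b = ∂h/∂y = +0.0009474.
|∇h| = √(0.001053² + 0.0009474²) = 0.001416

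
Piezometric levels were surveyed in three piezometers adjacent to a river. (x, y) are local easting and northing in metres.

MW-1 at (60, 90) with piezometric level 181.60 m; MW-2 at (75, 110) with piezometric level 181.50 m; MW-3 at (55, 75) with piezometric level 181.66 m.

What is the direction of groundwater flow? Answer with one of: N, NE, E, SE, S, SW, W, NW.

NE

With h = a·x + b·y + c and MW-1 as origin, the differences give:
  15·a + 20·b = -0.10
  (-5)·a + (-15)·b = +0.06
Eliminate b (×(-15) and ×20, subtract): -125·a = 0.300 → a = ∂h/∂x = -0.002400
Back-substitute: b = ∂h/∂y = -0.003200.
Flow = −∇h = (+0.002400 east, +0.003200 north), which points northeast.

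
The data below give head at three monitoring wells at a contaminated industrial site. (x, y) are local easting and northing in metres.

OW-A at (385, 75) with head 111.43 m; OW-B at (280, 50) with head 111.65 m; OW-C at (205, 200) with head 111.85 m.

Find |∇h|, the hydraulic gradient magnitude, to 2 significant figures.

Three-point gradient (reference OW-A): Δ to OW-B = (-105, -25, +0.22), Δ to OW-C = (-180, 125, +0.42).
∂h/∂x = -0.002156, ∂h/∂y = +0.0002553 (det = -17625).
|∇h| = √(-0.002156² + 0.0002553²) = 0.002171

0.0022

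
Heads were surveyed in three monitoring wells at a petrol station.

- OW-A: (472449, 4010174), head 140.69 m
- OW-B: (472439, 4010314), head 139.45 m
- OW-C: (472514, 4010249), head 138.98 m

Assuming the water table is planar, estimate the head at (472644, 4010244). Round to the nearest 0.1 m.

Three-point gradient (reference OW-A): Δ to OW-B = (-10, 140, -1.24), Δ to OW-C = (65, 75, -1.71).
∂h/∂x = -0.01486, ∂h/∂y = -0.009919 (det = -9850).
h(472644, 4010244) = 140.69 + (-0.01486)·(195) + (-0.009919)·(70) = 140.69 -2.898 -0.694 = 137.097 m.

137.1 m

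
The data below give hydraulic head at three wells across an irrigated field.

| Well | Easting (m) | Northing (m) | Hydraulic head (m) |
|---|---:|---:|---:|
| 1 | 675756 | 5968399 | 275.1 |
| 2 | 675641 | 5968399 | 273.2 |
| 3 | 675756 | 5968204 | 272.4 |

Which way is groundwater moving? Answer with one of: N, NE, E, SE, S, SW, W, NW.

SW

∂h/∂x = (273.2 − 275.1) / (675641 − 675756) = +0.01652
∂h/∂y = (272.4 − 275.1) / (5968204 − 5968399) = +0.01385
Flow = −∇h = (-0.01652 east, -0.01385 north), which points southwest.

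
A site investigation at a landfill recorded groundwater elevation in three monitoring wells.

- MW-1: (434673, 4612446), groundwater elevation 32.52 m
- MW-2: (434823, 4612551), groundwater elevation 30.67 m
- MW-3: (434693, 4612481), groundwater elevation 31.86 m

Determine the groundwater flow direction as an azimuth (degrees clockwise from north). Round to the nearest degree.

356°

Taking MW-1 as reference: MW-2−MW-1 = (150, 105, -1.85); MW-3−MW-1 = (20, 35, -0.66).
Solve a·Δx + b·Δy = Δh: det = 150·35 − 20·105 = 3150.
∂h/∂x = [(-1.85)·35 − (-0.66)·105] / 3150 = +0.001444
∂h/∂y = [150·(-0.66) − 20·(-1.85)] / 3150 = -0.01968
Flow direction (−∇h) has components (-0.001444 E, +0.01968 N).
Azimuth = atan2(E, N) = atan2(-0.001444, +0.01968) = 355.8° ≈ 356°.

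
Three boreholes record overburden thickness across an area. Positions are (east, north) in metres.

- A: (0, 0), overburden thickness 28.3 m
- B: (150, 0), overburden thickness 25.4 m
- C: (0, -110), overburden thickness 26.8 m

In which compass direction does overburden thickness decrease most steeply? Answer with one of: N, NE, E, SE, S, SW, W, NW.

∂d/∂x = (25.4 − 28.3) / (150 − 0) = -0.01933
∂d/∂y = (26.8 − 28.3) / (-110 − 0) = +0.01364
Steepest decrease is along −∇f = (+0.01933 E, -0.01364 N) → southeast.

SE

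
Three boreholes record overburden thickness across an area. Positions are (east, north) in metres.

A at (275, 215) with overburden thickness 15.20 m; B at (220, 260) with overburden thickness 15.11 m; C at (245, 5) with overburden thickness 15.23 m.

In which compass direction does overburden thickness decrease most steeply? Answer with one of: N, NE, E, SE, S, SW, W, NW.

Taking A as reference: B−A = (-55, 45, -0.09); C−A = (-30, -210, +0.03).
Determinant of the coordinate differences = (-55)·(-210) − (-30)·45 = 12900.
∂d/∂x = [(-0.09)·(-210) − (+0.03)·45] / 12900 = +0.001360
∂d/∂y = [(-55)·(+0.03) − (-30)·(-0.09)] / 12900 = -0.0003372
Steepest decrease is along −∇f = (-0.001360 E, +0.0003372 N) → west.

W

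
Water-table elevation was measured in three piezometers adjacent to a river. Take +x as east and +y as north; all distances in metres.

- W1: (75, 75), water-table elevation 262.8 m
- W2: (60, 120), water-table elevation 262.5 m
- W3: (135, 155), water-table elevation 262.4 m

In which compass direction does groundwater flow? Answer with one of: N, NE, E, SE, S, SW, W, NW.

N

With h = a·x + b·y + c and W1 as origin, the differences give:
  (-15)·a + 45·b = -0.3
  60·a + 80·b = -0.4
Eliminate b (×80 and ×45, subtract): -3900·a = -6.00 → a = ∂h/∂x = +0.001538
Back-substitute: b = ∂h/∂y = -0.006154.
Flow = −∇h = (-0.001538 east, +0.006154 north), which points north.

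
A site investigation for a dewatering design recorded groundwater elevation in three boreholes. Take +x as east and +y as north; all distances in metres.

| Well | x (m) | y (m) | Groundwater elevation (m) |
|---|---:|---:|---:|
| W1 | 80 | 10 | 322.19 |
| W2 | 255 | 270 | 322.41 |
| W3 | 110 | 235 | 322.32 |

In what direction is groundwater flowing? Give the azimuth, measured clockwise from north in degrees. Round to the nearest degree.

224°

Taking W1 as reference: W2−W1 = (175, 260, +0.22); W3−W1 = (30, 225, +0.13).
Solve a·Δx + b·Δy = Δh: det = 175·225 − 30·260 = 31575.
∂h/∂x = [(+0.22)·225 − (+0.13)·260] / 31575 = +0.0004972
∂h/∂y = [175·(+0.13) − 30·(+0.22)] / 31575 = +0.0005115
Flow direction (−∇h) has components (-0.0004972 E, -0.0005115 N).
Azimuth = atan2(E, N) = atan2(-0.0004972, -0.0005115) = 224.2° ≈ 224°.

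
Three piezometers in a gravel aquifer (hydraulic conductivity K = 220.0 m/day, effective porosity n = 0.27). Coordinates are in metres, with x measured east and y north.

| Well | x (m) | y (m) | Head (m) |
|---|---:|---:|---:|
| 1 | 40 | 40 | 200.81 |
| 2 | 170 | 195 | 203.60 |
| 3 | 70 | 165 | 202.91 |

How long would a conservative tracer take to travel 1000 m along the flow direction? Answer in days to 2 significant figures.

75 days

Differences from 1: to 2 (Δx, Δy, Δh) = (130, 155, +2.79); to 3 = (30, 125, +2.10).
Solve a·Δx + b·Δy = Δh: det = 130·125 − 30·155 = 11600.
∂h/∂x = [(+2.79)·125 − (+2.10)·155] / 11600 = +0.002004
∂h/∂y = [130·(+2.10) − 30·(+2.79)] / 11600 = +0.01632
|∇h| = √(0.002004² + 0.01632²) = 0.01644
Seepage velocity v = K·i/n = 220.0 × 0.01644 / 0.27 = 13.4 m/day.
t = 1000 / 13.4 = 74.63 days.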